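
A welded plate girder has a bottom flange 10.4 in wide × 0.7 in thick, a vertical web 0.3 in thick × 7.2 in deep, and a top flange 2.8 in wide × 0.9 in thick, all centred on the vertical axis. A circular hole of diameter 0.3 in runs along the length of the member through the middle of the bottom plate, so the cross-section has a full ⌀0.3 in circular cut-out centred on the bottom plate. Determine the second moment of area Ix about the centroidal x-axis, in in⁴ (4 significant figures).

Ix ≈ 135.5 in⁴

Split into non-overlapping primitives; take the origin at the lower-left of the bounding box.
Bottom plate: 10.4 × 0.7, A = 7.28 in², y = 0.35 in, Ī = 0.297267 in⁴.
Web plate: 0.3 × 7.2, A = 2.16 in², y = 4.3 in, Ī = 9.3312 in⁴.
Top plate: 2.8 × 0.9, A = 2.52 in², y = 8.35 in, Ī = 0.1701 in⁴.
Hole (subtracted): ⌀0.3, A = 0.0706858 in², y = 0.35 in, Ī = 0.000397608 in⁴.
Centroid: ȳ = ΣA·y / ΣA = 2.76326 in.
Transfer each piece to the centroidal x-axis using Ī + A·d² with d = y − 2.76326:
  bottom plate: d = -2.41326 in → contributes +42.6947 in⁴
  web plate: d = 1.53674 in → contributes +14.4322 in⁴
  top plate: d = 5.58674 in → contributes +78.8235 in⁴
  hole: d = -2.41326 in → contributes −0.412059 in⁴
Total I = 135.538 in⁴.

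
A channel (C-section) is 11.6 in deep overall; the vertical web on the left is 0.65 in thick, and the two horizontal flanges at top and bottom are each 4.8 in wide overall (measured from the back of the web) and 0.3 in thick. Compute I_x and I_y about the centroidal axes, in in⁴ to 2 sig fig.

Break the section into simple shapes (no overlaps), measuring from the bottom-left corner of the bounding box.
Web: 0.65 × 11.6, A = 7.54 in², y = 5.8 in, Ī = 84.55 in⁴.
Top flange (beyond web): 4.15 × 0.3, A = 1.245 in², y = 11.45 in, Ī = 0.009338 in⁴.
Bottom flange (beyond web): 4.15 × 0.3, A = 1.245 in², y = 0.15 in, Ī = 0.009338 in⁴.
By symmetry the centroid is at mid-height, ȳ = 5.8 in.
Transfer each piece to the centroidal x-axis using Ī + A·d² with d = y − 5.8:
  web: d = 0 in → contributes +84.55 in⁴
  top flange (beyond web): d = 5.65 in → contributes +39.75 in⁴
  bottom flange (beyond web): d = -5.65 in → contributes +39.75 in⁴
Total I = 164.1 in⁴.
For the y-axis: x̄ = 0.9208 in.
Repeating about the centroidal y-axis gives I_y = 14.62 in⁴.

I_x ≈ 160 in⁴, I_y ≈ 15 in⁴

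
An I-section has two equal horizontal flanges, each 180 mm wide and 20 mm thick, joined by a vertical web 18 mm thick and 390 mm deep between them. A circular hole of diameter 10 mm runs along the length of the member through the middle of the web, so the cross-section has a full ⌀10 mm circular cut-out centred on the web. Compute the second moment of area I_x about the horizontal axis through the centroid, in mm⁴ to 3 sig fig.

I_x ≈ 3.92 × 10⁸ mm⁴

Treat the section as a set of non-overlapping primitives; coordinates are from the bounding-box lower-left.
Bottom flange: 180 × 20, A = 3 600 mm², y = 10 mm, Ī = 120 000 mm⁴.
Web: 18 × 390, A = 7 020 mm², y = 215 mm, Ī = 88 978 500 mm⁴.
Top flange: 180 × 20, A = 3 600 mm², y = 420 mm, Ī = 120 000 mm⁴.
Hole (subtracted): ⌀10, A = 78.54 mm², y = 215 mm, Ī = 490.87 mm⁴.
By symmetry the centroid is at mid-height, ȳ = 215 mm.
Transfer each piece to the horizontal axis through the centroid using Ī + A·d² with d = y − 215:
  bottom flange: d = -205 mm → contributes +151 410 000 mm⁴
  web: d = 0 mm → contributes +88 978 500 mm⁴
  top flange: d = 205 mm → contributes +151 410 000 mm⁴
  hole: d = 0 mm → contributes −490.87 mm⁴
Total I = 391 798 009 mm⁴.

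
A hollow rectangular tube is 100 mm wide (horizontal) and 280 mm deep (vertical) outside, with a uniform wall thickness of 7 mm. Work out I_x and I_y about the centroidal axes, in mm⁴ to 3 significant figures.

I_x ≈ 4.80 × 10⁷ mm⁴, I_y ≈ 9.23 × 10⁶ mm⁴

Decompose the section into non-overlapping parts with the origin at the bottom-left of its bounding rectangle.
Outer rectangle: 100 × 280, A = 28 000 mm², y = 140 mm, Ī = 182 933 333 mm⁴.
Inner void (subtracted): 86 × 266, A = 22 876 mm², y = 140 mm, Ī = 134 884 521 mm⁴.
By symmetry the centroid is at mid-height, ȳ = 140 mm.
All pieces are centred on the centroidal x-axis, so I = ΣĪ (holes subtracted) = 48 048 812 mm⁴.
Repeating about the centroidal y-axis gives I_y = 9 234 092 mm⁴.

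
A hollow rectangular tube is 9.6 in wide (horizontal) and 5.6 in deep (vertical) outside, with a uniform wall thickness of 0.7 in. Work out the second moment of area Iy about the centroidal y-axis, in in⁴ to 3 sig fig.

Break the section into simple shapes (no overlaps), measuring from the bottom-left corner of the bounding box.
Outer rectangle: 9.6 × 5.6, A = 53.76 in², x = 4.8 in, Ī = 412.88 in⁴.
Inner void (subtracted): 8.2 × 4.2, A = 34.44 in², x = 4.8 in, Ī = 192.98 in⁴.
By symmetry the centroid is at mid-width, x̄ = 4.8 in.
All pieces are centred on the centroidal y-axis, so I = ΣĪ (holes subtracted) = 219.9 in⁴.

Iy ≈ 220 in⁴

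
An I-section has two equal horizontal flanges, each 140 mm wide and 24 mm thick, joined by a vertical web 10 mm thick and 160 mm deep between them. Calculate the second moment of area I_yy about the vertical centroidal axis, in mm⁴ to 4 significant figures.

I_yy ≈ 1.099 × 10⁷ mm⁴

Treat the section as a set of non-overlapping primitives; coordinates are from the bounding-box lower-left.
Bottom flange: 140 × 24, A = 3 360 mm², x = 70 mm, Ī = 5 488 000 mm⁴.
Web: 10 × 160, A = 1 600 mm², x = 70 mm, Ī = 13333.3 mm⁴.
Top flange: 140 × 24, A = 3 360 mm², x = 70 mm, Ī = 5 488 000 mm⁴.
By symmetry the centroid is at mid-width, x̄ = 70 mm.
All pieces are centred on the vertical centroidal axis, so I = ΣĪ = 10 989 333 mm⁴.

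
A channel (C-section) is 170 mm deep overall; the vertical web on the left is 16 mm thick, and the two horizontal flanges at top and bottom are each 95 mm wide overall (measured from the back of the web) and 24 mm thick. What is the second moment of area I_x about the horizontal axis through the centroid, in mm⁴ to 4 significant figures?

Decompose the section into non-overlapping parts with the origin at the bottom-left of its bounding rectangle.
Web: 16 × 170, A = 2 720 mm², y = 85 mm, Ī = 6 550 667 mm⁴.
Top flange (beyond web): 79 × 24, A = 1 896 mm², y = 158 mm, Ī = 91 008 mm⁴.
Bottom flange (beyond web): 79 × 24, A = 1 896 mm², y = 12 mm, Ī = 91 008 mm⁴.
By symmetry the centroid is at mid-height, ȳ = 85 mm.
Transfer each piece to the horizontal axis through the centroid using Ī + A·d² with d = y − 85:
  web: d = 0 mm → contributes +6 550 667 mm⁴
  top flange (beyond web): d = 73 mm → contributes +10 194 792 mm⁴
  bottom flange (beyond web): d = -73 mm → contributes +10 194 792 mm⁴
Total I = 26 940 251 mm⁴.

I_x ≈ 2.694 × 10⁷ mm⁴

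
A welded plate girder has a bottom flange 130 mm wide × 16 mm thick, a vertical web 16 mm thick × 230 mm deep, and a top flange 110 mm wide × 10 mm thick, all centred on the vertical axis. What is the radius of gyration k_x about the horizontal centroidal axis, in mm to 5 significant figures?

k_x ≈ 94.567 mm

Treat the section as a set of non-overlapping primitives; coordinates are from the bounding-box lower-left.
Bottom plate: 130 × 16, A = 2 080 mm², y = 8 mm, Ī = 44373.33 mm⁴.
Web plate: 16 × 230, A = 3 680 mm², y = 131 mm, Ī = 16 222 667 mm⁴.
Top plate: 110 × 10, A = 1 100 mm², y = 251 mm, Ī = 9166.667 mm⁴.
Centroid: ȳ = ΣA·y / ΣA = 112.9475 mm.
Transfer each piece to the horizontal centroidal axis using Ī + A·d² with d = y − 112.9475:
  bottom plate: d = -104.9475 mm → contributes +22 953 457 mm⁴
  web plate: d = 18.05248 mm → contributes +17 421 949 mm⁴
  top plate: d = 138.0525 mm → contributes +20 973 502 mm⁴
Total I = 61 348 908 mm⁴.
Radius of gyration: k = √(I/A) = √(61 348 908 / 6 860) = 94.56738 mm.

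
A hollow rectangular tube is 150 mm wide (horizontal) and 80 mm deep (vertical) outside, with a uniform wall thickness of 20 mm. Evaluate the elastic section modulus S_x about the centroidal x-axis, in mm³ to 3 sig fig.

Break the section into simple shapes (no overlaps), measuring from the bottom-left corner of the bounding box.
Outer rectangle: 150 × 80, A = 12 000 mm², y = 40 mm, Ī = 6 400 000 mm⁴.
Inner void (subtracted): 110 × 40, A = 4 400 mm², y = 40 mm, Ī = 586 667 mm⁴.
By symmetry the centroid is at mid-height, ȳ = 40 mm.
All pieces are centred on the centroidal x-axis, so I = ΣĪ (holes subtracted) = 5 813 333 mm⁴.
Extreme fibre distance c = 40 mm; S = I/c = 145 333 mm³.

S_x ≈ 1.45 × 10⁵ mm³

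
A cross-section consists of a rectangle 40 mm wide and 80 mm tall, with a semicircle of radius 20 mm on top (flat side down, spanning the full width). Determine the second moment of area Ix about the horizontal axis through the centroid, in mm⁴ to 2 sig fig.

Treat the section as a set of non-overlapping primitives; coordinates are from the bounding-box lower-left.
Rectangular body: 40 × 80, A = 3 200 mm², y = 40 mm, Ī = 1 706 667 mm⁴.
Semicircular cap: semicircle r = 20, A = 628.3 mm², y = 88.49 mm, Ī = 17 561 mm⁴.
Centroid: ȳ = ΣA·y / ΣA = 47.96 mm.
Transfer each piece to the horizontal axis through the centroid using Ī + A·d² with d = y − 47.96:
  rectangular body: d = -7.958 mm → contributes +1 909 326 mm⁴
  semicircular cap: d = 40.53 mm → contributes +1 049 697 mm⁴
Total I = 2 959 023 mm⁴.

Ix ≈ 3.0 × 10⁶ mm⁴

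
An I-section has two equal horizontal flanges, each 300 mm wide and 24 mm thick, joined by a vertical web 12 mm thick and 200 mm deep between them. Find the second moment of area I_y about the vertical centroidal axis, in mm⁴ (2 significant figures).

I_y ≈ 1.1 × 10⁸ mm⁴

Break the section into simple shapes (no overlaps), measuring from the bottom-left corner of the bounding box.
Bottom flange: 300 × 24, A = 7 200 mm², x = 150 mm, Ī = 54 000 000 mm⁴.
Web: 12 × 200, A = 2 400 mm², x = 150 mm, Ī = 28 800 mm⁴.
Top flange: 300 × 24, A = 7 200 mm², x = 150 mm, Ī = 54 000 000 mm⁴.
By symmetry the centroid is at mid-width, x̄ = 150 mm.
All pieces are centred on the vertical centroidal axis, so I = ΣĪ = 108 028 800 mm⁴.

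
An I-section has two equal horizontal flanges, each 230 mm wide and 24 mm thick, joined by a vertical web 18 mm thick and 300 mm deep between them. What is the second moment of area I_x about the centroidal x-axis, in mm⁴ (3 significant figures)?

Decompose the section into non-overlapping parts with the origin at the bottom-left of its bounding rectangle.
Bottom flange: 230 × 24, A = 5 520 mm², y = 12 mm, Ī = 264 960 mm⁴.
Web: 18 × 300, A = 5 400 mm², y = 174 mm, Ī = 40 500 000 mm⁴.
Top flange: 230 × 24, A = 5 520 mm², y = 336 mm, Ī = 264 960 mm⁴.
By symmetry the centroid is at mid-height, ȳ = 174 mm.
Transfer each piece to the centroidal x-axis using Ī + A·d² with d = y − 174:
  bottom flange: d = -162 mm → contributes +145 131 840 mm⁴
  web: d = 0 mm → contributes +40 500 000 mm⁴
  top flange: d = 162 mm → contributes +145 131 840 mm⁴
Total I = 330 763 680 mm⁴.

I_x ≈ 3.31 × 10⁸ mm⁴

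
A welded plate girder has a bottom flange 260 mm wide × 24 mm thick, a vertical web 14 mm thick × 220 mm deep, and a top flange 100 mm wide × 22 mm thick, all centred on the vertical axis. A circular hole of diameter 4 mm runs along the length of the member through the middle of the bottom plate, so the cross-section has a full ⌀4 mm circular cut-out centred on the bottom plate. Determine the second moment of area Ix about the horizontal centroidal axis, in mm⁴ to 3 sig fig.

Ix ≈ 1.17 × 10⁸ mm⁴

Decompose the section into non-overlapping parts with the origin at the bottom-left of its bounding rectangle.
Bottom plate: 260 × 24, A = 6 240 mm², y = 12 mm, Ī = 299 520 mm⁴.
Web plate: 14 × 220, A = 3 080 mm², y = 134 mm, Ī = 12 422 667 mm⁴.
Top plate: 100 × 22, A = 2 200 mm², y = 255 mm, Ī = 88 733 mm⁴.
Hole (subtracted): ⌀4, A = 12.566 mm², y = 12 mm, Ī = 12.566 mm⁴.
Centroid: ȳ = ΣA·y / ΣA = 91.111 mm.
Transfer each piece to the horizontal centroidal axis using Ī + A·d² with d = y − 91.111:
  bottom plate: d = -79.111 mm → contributes +39 352 481 mm⁴
  web plate: d = 42.889 mm → contributes +18 088 328 mm⁴
  top plate: d = 163.89 mm → contributes +59 180 150 mm⁴
  hole: d = -79.111 mm → contributes −78 659 mm⁴
Total I = 116 542 300 mm⁴.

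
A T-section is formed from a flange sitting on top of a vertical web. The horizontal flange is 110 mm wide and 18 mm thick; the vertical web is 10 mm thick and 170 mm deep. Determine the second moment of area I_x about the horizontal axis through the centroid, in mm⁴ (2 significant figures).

Split into non-overlapping primitives; take the origin at the lower-left of the bounding box.
Flange: 110 × 18, A = 1 980 mm², y = 179 mm, Ī = 53 460 mm⁴.
Web: 10 × 170, A = 1 700 mm², y = 85 mm, Ī = 4 094 167 mm⁴.
Centroid: ȳ = ΣA·y / ΣA = 135.6 mm.
Transfer each piece to the horizontal axis through the centroid using Ī + A·d² with d = y − 135.6:
  flange: d = 43.42 mm → contributes +3 787 020 mm⁴
  web: d = -50.58 mm → contributes +8 442 666 mm⁴
Total I = 12 229 685 mm⁴.

I_x ≈ 1.2 × 10⁷ mm⁴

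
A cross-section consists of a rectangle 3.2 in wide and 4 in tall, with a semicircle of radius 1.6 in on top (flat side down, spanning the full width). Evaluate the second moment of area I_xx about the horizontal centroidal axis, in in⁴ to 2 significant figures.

Split into non-overlapping primitives; take the origin at the lower-left of the bounding box.
Rectangular body: 3.2 × 4, A = 12.8 in², y = 2 in, Ī = 17.07 in⁴.
Semicircular cap: semicircle r = 1.6, A = 4.021 in², y = 4.679 in, Ī = 0.7193 in⁴.
Centroid: ȳ = ΣA·y / ΣA = 2.64 in.
Transfer each piece to the horizontal centroidal axis using Ī + A·d² with d = y − 2.64:
  rectangular body: d = -0.6404 in → contributes +22.32 in⁴
  semicircular cap: d = 2.039 in → contributes +17.43 in⁴
Total I = 39.75 in⁴.

I_xx ≈ 40 in⁴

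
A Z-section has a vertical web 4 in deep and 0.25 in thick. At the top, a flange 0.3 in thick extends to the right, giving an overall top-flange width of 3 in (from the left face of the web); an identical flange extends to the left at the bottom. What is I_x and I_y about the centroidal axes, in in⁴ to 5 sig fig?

I_x ≈ 6.9928 in⁴, I_y ≈ 4.7576 in⁴

Break the section into simple shapes (no overlaps), measuring from the bottom-left corner of the bounding box.
Web: 0.25 × 4, A = 1 in², y = 2 in, Ī = 1.333333 in⁴.
Top flange (beyond web): 2.75 × 0.3, A = 0.825 in², y = 3.85 in, Ī = 0.0061875 in⁴.
Bottom flange (beyond web): 2.75 × 0.3, A = 0.825 in², y = 0.15 in, Ī = 0.0061875 in⁴.
Centroid: ȳ = ΣA·y / ΣA = 2 in.
Transfer each piece to the centroidal x-axis using Ī + A·d² with d = y − 2:
  web: d = 0 in → contributes +1.333333 in⁴
  top flange (beyond web): d = 1.85 in → contributes +2.82975 in⁴
  bottom flange (beyond web): d = -1.85 in → contributes +2.82975 in⁴
Total I = 6.992833 in⁴.
For the y-axis: x̄ = 2.875 in.
Repeating about the centroidal y-axis gives I_y = 4.757552 in⁴.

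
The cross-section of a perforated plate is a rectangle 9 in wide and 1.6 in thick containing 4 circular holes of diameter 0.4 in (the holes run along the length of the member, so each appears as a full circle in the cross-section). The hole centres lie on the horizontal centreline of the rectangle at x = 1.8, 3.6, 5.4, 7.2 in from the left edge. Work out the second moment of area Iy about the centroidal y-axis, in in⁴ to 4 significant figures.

Split into non-overlapping primitives; take the origin at the lower-left of the bounding box.
Plate: 9 × 1.6, A = 14.4 in², x = 4.5 in, Ī = 97.2 in⁴.
Hole 1 (subtracted): ⌀0.4, A = 0.125664 in², x = 1.8 in, Ī = 0.00125664 in⁴.
Hole 2 (subtracted): ⌀0.4, A = 0.125664 in², x = 3.6 in, Ī = 0.00125664 in⁴.
Hole 3 (subtracted): ⌀0.4, A = 0.125664 in², x = 5.4 in, Ī = 0.00125664 in⁴.
Hole 4 (subtracted): ⌀0.4, A = 0.125664 in², x = 7.2 in, Ī = 0.00125664 in⁴.
By symmetry the centroid is at mid-width, x̄ = 4.5 in.
Transfer each piece to the centroidal y-axis using Ī + A·d² with d = x − 4.5:
  plate: d = 0 in → contributes +97.2 in⁴
  hole 1: d = -2.7 in → contributes −0.917345 in⁴
  hole 2: d = -0.9 in → contributes −0.103044 in⁴
  hole 3: d = 0.9 in → contributes −0.103044 in⁴
  hole 4: d = 2.7 in → contributes −0.917345 in⁴
Total I = 95.1592 in⁴.

Iy ≈ 95.16 in⁴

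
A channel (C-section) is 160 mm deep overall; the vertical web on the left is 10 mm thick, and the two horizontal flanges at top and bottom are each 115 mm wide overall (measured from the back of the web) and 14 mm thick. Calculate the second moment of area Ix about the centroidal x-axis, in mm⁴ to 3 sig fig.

Ix ≈ 1.91 × 10⁷ mm⁴

Treat the section as a set of non-overlapping primitives; coordinates are from the bounding-box lower-left.
Web: 10 × 160, A = 1 600 mm², y = 80 mm, Ī = 3 413 333 mm⁴.
Top flange (beyond web): 105 × 14, A = 1 470 mm², y = 153 mm, Ī = 24 010 mm⁴.
Bottom flange (beyond web): 105 × 14, A = 1 470 mm², y = 7 mm, Ī = 24 010 mm⁴.
By symmetry the centroid is at mid-height, ȳ = 80 mm.
Transfer each piece to the centroidal x-axis using Ī + A·d² with d = y − 80:
  web: d = 0 mm → contributes +3 413 333 mm⁴
  top flange (beyond web): d = 73 mm → contributes +7 857 640 mm⁴
  bottom flange (beyond web): d = -73 mm → contributes +7 857 640 mm⁴
Total I = 19 128 613 mm⁴.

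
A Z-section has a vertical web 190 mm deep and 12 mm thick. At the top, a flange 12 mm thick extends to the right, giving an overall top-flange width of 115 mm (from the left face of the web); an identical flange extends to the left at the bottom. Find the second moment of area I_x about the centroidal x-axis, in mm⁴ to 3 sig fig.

I_x ≈ 2.65 × 10⁷ mm⁴

Split into non-overlapping primitives; take the origin at the lower-left of the bounding box.
Web: 12 × 190, A = 2 280 mm², y = 95 mm, Ī = 6 859 000 mm⁴.
Top flange (beyond web): 103 × 12, A = 1 236 mm², y = 184 mm, Ī = 14 832 mm⁴.
Bottom flange (beyond web): 103 × 12, A = 1 236 mm², y = 6 mm, Ī = 14 832 mm⁴.
Centroid: ȳ = ΣA·y / ΣA = 95 mm.
Transfer each piece to the centroidal x-axis using Ī + A·d² with d = y − 95:
  web: d = 0 mm → contributes +6 859 000 mm⁴
  top flange (beyond web): d = 89 mm → contributes +9 805 188 mm⁴
  bottom flange (beyond web): d = -89 mm → contributes +9 805 188 mm⁴
Total I = 26 469 376 mm⁴.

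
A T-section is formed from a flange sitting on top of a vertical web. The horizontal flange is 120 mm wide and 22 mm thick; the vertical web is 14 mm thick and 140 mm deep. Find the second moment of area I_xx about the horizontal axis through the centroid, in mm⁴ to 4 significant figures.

Break the section into simple shapes (no overlaps), measuring from the bottom-left corner of the bounding box.
Flange: 120 × 22, A = 2 640 mm², y = 151 mm, Ī = 106 480 mm⁴.
Web: 14 × 140, A = 1 960 mm², y = 70 mm, Ī = 3 201 333 mm⁴.
Centroid: ȳ = ΣA·y / ΣA = 116.487 mm.
Transfer each piece to the horizontal axis through the centroid using Ī + A·d² with d = y − 116.487:
  flange: d = 34.513 mm → contributes +3 251 116 mm⁴
  web: d = -46.487 mm → contributes +7 436 966 mm⁴
Total I = 10 688 083 mm⁴.

I_xx ≈ 1.069 × 10⁷ mm⁴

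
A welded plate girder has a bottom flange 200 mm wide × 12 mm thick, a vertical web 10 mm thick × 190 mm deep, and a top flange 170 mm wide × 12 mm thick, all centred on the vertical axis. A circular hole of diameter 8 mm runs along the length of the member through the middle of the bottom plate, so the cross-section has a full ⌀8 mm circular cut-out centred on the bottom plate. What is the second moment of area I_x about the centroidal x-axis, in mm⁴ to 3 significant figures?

I_x ≈ 5.04 × 10⁷ mm⁴

Treat the section as a set of non-overlapping primitives; coordinates are from the bounding-box lower-left.
Bottom plate: 200 × 12, A = 2 400 mm², y = 6 mm, Ī = 28 800 mm⁴.
Web plate: 10 × 190, A = 1 900 mm², y = 107 mm, Ī = 5 715 833 mm⁴.
Top plate: 170 × 12, A = 2 040 mm², y = 208 mm, Ī = 24 480 mm⁴.
Hole (subtracted): ⌀8, A = 50.265 mm², y = 6 mm, Ī = 201.06 mm⁴.
Centroid: ȳ = ΣA·y / ΣA = 102.03 mm.
Transfer each piece to the centroidal x-axis using Ī + A·d² with d = y − 102.03:
  bottom plate: d = -96.026 mm → contributes +22 159 326 mm⁴
  web plate: d = 4.9737 mm → contributes +5 762 835 mm⁴
  top plate: d = 105.97 mm → contributes +22 934 543 mm⁴
  hole: d = -96.026 mm → contributes −463 702 mm⁴
Total I = 50 393 001 mm⁴.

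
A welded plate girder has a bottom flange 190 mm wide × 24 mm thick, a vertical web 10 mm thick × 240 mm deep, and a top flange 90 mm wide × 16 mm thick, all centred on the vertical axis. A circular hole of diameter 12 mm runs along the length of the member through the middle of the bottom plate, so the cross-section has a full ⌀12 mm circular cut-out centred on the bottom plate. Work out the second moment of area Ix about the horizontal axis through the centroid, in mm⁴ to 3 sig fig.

Ix ≈ 9.33 × 10⁷ mm⁴

Split into non-overlapping primitives; take the origin at the lower-left of the bounding box.
Bottom plate: 190 × 24, A = 4 560 mm², y = 12 mm, Ī = 218 880 mm⁴.
Web plate: 10 × 240, A = 2 400 mm², y = 144 mm, Ī = 11 520 000 mm⁴.
Top plate: 90 × 16, A = 1 440 mm², y = 272 mm, Ī = 30 720 mm⁴.
Hole (subtracted): ⌀12, A = 113.1 mm², y = 12 mm, Ī = 1017.9 mm⁴.
Centroid: ȳ = ΣA·y / ΣA = 95.409 mm.
Transfer each piece to the horizontal axis through the centroid using Ī + A·d² with d = y − 95.409:
  bottom plate: d = -83.409 mm → contributes +31 942 872 mm⁴
  web plate: d = 48.591 mm → contributes +17 186 668 mm⁴
  top plate: d = 176.59 mm → contributes +44 936 368 mm⁴
  hole: d = -83.409 mm → contributes −787 838 mm⁴
Total I = 93 278 070 mm⁴.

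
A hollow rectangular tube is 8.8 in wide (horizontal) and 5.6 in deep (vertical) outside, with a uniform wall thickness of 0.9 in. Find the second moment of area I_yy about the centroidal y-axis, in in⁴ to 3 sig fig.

Decompose the section into non-overlapping parts with the origin at the bottom-left of its bounding rectangle.
Outer rectangle: 8.8 × 5.6, A = 49.28 in², x = 4.4 in, Ī = 318.02 in⁴.
Inner void (subtracted): 7 × 3.8, A = 26.6 in², x = 4.4 in, Ī = 108.62 in⁴.
By symmetry the centroid is at mid-width, x̄ = 4.4 in.
All pieces are centred on the centroidal y-axis, so I = ΣĪ (holes subtracted) = 209.4 in⁴.

I_yy ≈ 209 in⁴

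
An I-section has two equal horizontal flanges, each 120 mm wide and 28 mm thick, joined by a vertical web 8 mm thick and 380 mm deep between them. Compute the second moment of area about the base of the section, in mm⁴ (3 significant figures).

Split into non-overlapping primitives; take the origin at the lower-left of the bounding box.
Bottom flange: 120 × 28, A = 3 360 mm², y = 14 mm, Ī = 219 520 mm⁴.
Web: 8 × 380, A = 3 040 mm², y = 218 mm, Ī = 36 581 333 mm⁴.
Top flange: 120 × 28, A = 3 360 mm², y = 422 mm, Ī = 219 520 mm⁴.
Transfer each piece to the bottom edge using Ī + A·d² with d = y − 0:
  bottom flange: d = 14 mm → contributes +878 080 mm⁴
  web: d = 218 mm → contributes +181 054 293 mm⁴
  top flange: d = 422 mm → contributes +598 581 760 mm⁴
Total I = 780 514 133 mm⁴.

I_base ≈ 7.81 × 10⁸ mm⁴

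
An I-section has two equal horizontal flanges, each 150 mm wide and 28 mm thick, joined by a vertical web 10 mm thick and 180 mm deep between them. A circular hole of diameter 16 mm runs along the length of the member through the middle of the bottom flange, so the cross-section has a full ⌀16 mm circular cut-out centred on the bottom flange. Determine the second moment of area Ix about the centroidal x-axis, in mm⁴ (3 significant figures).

Ix ≈ 9.40 × 10⁷ mm⁴

Split into non-overlapping primitives; take the origin at the lower-left of the bounding box.
Bottom flange: 150 × 28, A = 4 200 mm², y = 14 mm, Ī = 274 400 mm⁴.
Web: 10 × 180, A = 1 800 mm², y = 118 mm, Ī = 4 860 000 mm⁴.
Top flange: 150 × 28, A = 4 200 mm², y = 222 mm, Ī = 274 400 mm⁴.
Hole (subtracted): ⌀16, A = 201.06 mm², y = 14 mm, Ī = 3 217 mm⁴.
Centroid: ȳ = ΣA·y / ΣA = 120.09 mm.
Transfer each piece to the centroidal x-axis using Ī + A·d² with d = y − 120.09:
  bottom flange: d = -106.09 mm → contributes +47 546 898 mm⁴
  web: d = -2.0913 mm → contributes +4 867 872 mm⁴
  top flange: d = 101.91 mm → contributes +43 893 038 mm⁴
  hole: d = -106.09 mm → contributes −2 266 241 mm⁴
Total I = 94 041 568 mm⁴.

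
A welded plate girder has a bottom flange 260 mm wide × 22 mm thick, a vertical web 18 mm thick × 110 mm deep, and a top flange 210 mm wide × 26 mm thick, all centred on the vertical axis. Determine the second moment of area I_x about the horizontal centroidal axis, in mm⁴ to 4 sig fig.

Treat the section as a set of non-overlapping primitives; coordinates are from the bounding-box lower-left.
Bottom plate: 260 × 22, A = 5 720 mm², y = 11 mm, Ī = 230 707 mm⁴.
Web plate: 18 × 110, A = 1 980 mm², y = 77 mm, Ī = 1 996 500 mm⁴.
Top plate: 210 × 26, A = 5 460 mm², y = 145 mm, Ī = 307 580 mm⁴.
Centroid: ȳ = ΣA·y / ΣA = 76.5258 mm.
Transfer each piece to the horizontal centroidal axis using Ī + A·d² with d = y − 76.5258:
  bottom plate: d = -65.5258 mm → contributes +24 790 300 mm⁴
  web plate: d = 0.474164 mm → contributes +1 996 945 mm⁴
  top plate: d = 68.4742 mm → contributes +25 907 943 mm⁴
Total I = 52 695 188 mm⁴.

I_x ≈ 5.270 × 10⁷ mm⁴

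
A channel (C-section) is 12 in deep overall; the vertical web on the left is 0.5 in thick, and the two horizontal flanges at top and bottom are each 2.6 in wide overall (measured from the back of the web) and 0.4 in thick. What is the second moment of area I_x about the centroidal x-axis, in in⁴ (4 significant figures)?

I_x ≈ 128.5 in⁴

Treat the section as a set of non-overlapping primitives; coordinates are from the bounding-box lower-left.
Web: 0.5 × 12, A = 6 in², y = 6 in, Ī = 72 in⁴.
Top flange (beyond web): 2.1 × 0.4, A = 0.84 in², y = 11.8 in, Ī = 0.0112 in⁴.
Bottom flange (beyond web): 2.1 × 0.4, A = 0.84 in², y = 0.2 in, Ī = 0.0112 in⁴.
By symmetry the centroid is at mid-height, ȳ = 6 in.
Transfer each piece to the centroidal x-axis using Ī + A·d² with d = y − 6:
  web: d = 0 in → contributes +72 in⁴
  top flange (beyond web): d = 5.8 in → contributes +28.2688 in⁴
  bottom flange (beyond web): d = -5.8 in → contributes +28.2688 in⁴
Total I = 128.538 in⁴.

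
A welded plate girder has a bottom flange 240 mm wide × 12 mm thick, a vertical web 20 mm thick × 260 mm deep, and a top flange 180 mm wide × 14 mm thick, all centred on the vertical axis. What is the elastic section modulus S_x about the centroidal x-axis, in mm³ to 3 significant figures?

S_x ≈ 8.74 × 10⁵ mm³

Break the section into simple shapes (no overlaps), measuring from the bottom-left corner of the bounding box.
Bottom plate: 240 × 12, A = 2 880 mm², y = 6 mm, Ī = 34 560 mm⁴.
Web plate: 20 × 260, A = 5 200 mm², y = 142 mm, Ī = 29 293 333 mm⁴.
Top plate: 180 × 14, A = 2 520 mm², y = 279 mm, Ī = 41 160 mm⁴.
Centroid: ȳ = ΣA·y / ΣA = 137.62 mm.
Transfer each piece to the centroidal x-axis using Ī + A·d² with d = y − 137.62:
  bottom plate: d = -131.62 mm → contributes +49 926 316 mm⁴
  web plate: d = 4.3811 mm → contributes +29 393 144 mm⁴
  top plate: d = 141.38 mm → contributes +50 412 494 mm⁴
Total I = 129 731 954 mm⁴.
Extreme fibre distance c = 148.38 mm; S = I/c = 874 316 mm³.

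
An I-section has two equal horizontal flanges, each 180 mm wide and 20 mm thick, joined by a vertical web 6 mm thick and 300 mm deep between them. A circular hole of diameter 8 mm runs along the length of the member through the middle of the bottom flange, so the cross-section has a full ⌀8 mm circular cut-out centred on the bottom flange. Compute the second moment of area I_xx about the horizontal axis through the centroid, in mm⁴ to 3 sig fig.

I_xx ≈ 1.97 × 10⁸ mm⁴

Break the section into simple shapes (no overlaps), measuring from the bottom-left corner of the bounding box.
Bottom flange: 180 × 20, A = 3 600 mm², y = 10 mm, Ī = 120 000 mm⁴.
Web: 6 × 300, A = 1 800 mm², y = 170 mm, Ī = 13 500 000 mm⁴.
Top flange: 180 × 20, A = 3 600 mm², y = 330 mm, Ī = 120 000 mm⁴.
Hole (subtracted): ⌀8, A = 50.265 mm², y = 10 mm, Ī = 201.06 mm⁴.
Centroid: ȳ = ΣA·y / ΣA = 170.9 mm.
Transfer each piece to the horizontal axis through the centroid using Ī + A·d² with d = y − 170.9:
  bottom flange: d = -160.9 mm → contributes +93 318 126 mm⁴
  web: d = -0.89863 mm → contributes +13 501 454 mm⁴
  top flange: d = 159.1 mm → contributes +91 247 688 mm⁴
  hole: d = -160.9 mm → contributes −1 301 492 mm⁴
Total I = 196 765 775 mm⁴.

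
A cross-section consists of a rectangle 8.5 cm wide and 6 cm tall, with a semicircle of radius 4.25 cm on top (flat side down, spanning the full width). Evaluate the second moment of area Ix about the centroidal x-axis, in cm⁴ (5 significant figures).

Ix ≈ 609.50 cm⁴

Decompose the section into non-overlapping parts with the origin at the bottom-left of its bounding rectangle.
Rectangular body: 8.5 × 6, A = 51 cm², y = 3 cm, Ī = 153 cm⁴.
Semicircular cap: semicircle r = 4.25, A = 28.37251 cm², y = 7.803756 cm, Ī = 35.80864 cm⁴.
Centroid: ȳ = ΣA·y / ΣA = 4.717151 cm.
Transfer each piece to the centroidal x-axis using Ī + A·d² with d = y − 4.717151:
  rectangular body: d = -1.717151 cm → contributes +303.379 cm⁴
  semicircular cap: d = 3.086605 cm → contributes +306.1172 cm⁴
Total I = 609.4962 cm⁴.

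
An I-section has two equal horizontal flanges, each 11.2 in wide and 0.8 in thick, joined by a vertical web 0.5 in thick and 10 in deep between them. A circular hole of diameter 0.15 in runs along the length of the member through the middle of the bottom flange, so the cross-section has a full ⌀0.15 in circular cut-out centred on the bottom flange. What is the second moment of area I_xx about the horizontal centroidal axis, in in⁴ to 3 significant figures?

Break the section into simple shapes (no overlaps), measuring from the bottom-left corner of the bounding box.
Bottom flange: 11.2 × 0.8, A = 8.96 in², y = 0.4 in, Ī = 0.47787 in⁴.
Web: 0.5 × 10, A = 5 in², y = 5.8 in, Ī = 41.667 in⁴.
Top flange: 11.2 × 0.8, A = 8.96 in², y = 11.2 in, Ī = 0.47787 in⁴.
Hole (subtracted): ⌀0.15, A = 0.017671 in², y = 0.4 in, Ī = 0.00002485 in⁴.
Centroid: ȳ = ΣA·y / ΣA = 5.8042 in.
Transfer each piece to the horizontal centroidal axis using Ī + A·d² with d = y − 5.8042:
  bottom flange: d = -5.4042 in → contributes +262.15 in⁴
  web: d = -0.0041666 in → contributes +41.667 in⁴
  top flange: d = 5.3958 in → contributes +261.35 in⁴
  hole: d = -5.4042 in → contributes −0.51612 in⁴
Total I = 564.65 in⁴.

I_xx ≈ 565 in⁴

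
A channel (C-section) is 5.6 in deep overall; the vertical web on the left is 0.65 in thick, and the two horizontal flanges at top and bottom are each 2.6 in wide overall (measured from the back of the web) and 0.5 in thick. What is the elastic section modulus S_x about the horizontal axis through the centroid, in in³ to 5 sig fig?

S_x ≈ 7.9404 in³

Treat the section as a set of non-overlapping primitives; coordinates are from the bounding-box lower-left.
Web: 0.65 × 5.6, A = 3.64 in², y = 2.8 in, Ī = 9.512533 in⁴.
Top flange (beyond web): 1.95 × 0.5, A = 0.975 in², y = 5.35 in, Ī = 0.0203125 in⁴.
Bottom flange (beyond web): 1.95 × 0.5, A = 0.975 in², y = 0.25 in, Ī = 0.0203125 in⁴.
By symmetry the centroid is at mid-height, ȳ = 2.8 in.
Transfer each piece to the horizontal axis through the centroid using Ī + A·d² with d = y − 2.8:
  web: d = 0 in → contributes +9.512533 in⁴
  top flange (beyond web): d = 2.55 in → contributes +6.36025 in⁴
  bottom flange (beyond web): d = -2.55 in → contributes +6.36025 in⁴
Total I = 22.23303 in⁴.
Extreme fibre distance c = 2.8 in; S = I/c = 7.940369 in³.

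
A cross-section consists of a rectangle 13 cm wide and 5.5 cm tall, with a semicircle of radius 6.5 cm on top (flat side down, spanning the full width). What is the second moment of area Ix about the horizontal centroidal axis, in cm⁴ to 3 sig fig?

Ix ≈ 1420 cm⁴

Break the section into simple shapes (no overlaps), measuring from the bottom-left corner of the bounding box.
Rectangular body: 13 × 5.5, A = 71.5 cm², y = 2.75 cm, Ī = 180.24 cm⁴.
Semicircular cap: semicircle r = 6.5, A = 66.366 cm², y = 8.2587 cm, Ī = 195.92 cm⁴.
Centroid: ȳ = ΣA·y / ΣA = 5.4018 cm.
Transfer each piece to the horizontal centroidal axis using Ī + A·d² with d = y − 5.4018:
  rectangular body: d = -2.6518 cm → contributes +683.02 cm⁴
  semicircular cap: d = 2.8569 cm → contributes +737.6 cm⁴
Total I = 1420.6 cm⁴.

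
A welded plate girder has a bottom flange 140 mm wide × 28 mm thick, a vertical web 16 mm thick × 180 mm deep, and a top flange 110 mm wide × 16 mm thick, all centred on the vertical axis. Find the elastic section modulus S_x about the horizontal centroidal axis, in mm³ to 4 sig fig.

Break the section into simple shapes (no overlaps), measuring from the bottom-left corner of the bounding box.
Bottom plate: 140 × 28, A = 3 920 mm², y = 14 mm, Ī = 256 107 mm⁴.
Web plate: 16 × 180, A = 2 880 mm², y = 118 mm, Ī = 7 776 000 mm⁴.
Top plate: 110 × 16, A = 1 760 mm², y = 216 mm, Ī = 37546.7 mm⁴.
Centroid: ȳ = ΣA·y / ΣA = 90.5234 mm.
Transfer each piece to the horizontal centroidal axis using Ī + A·d² with d = y − 90.5234:
  bottom plate: d = -76.5234 mm → contributes +23 210 942 mm⁴
  web plate: d = 27.4766 mm → contributes +9 950 301 mm⁴
  top plate: d = 125.477 mm → contributes +27 747 666 mm⁴
Total I = 60 908 909 mm⁴.
Extreme fibre distance c = 133.477 mm; S = I/c = 456 326 mm³.

S_x ≈ 4.563 × 10⁵ mm³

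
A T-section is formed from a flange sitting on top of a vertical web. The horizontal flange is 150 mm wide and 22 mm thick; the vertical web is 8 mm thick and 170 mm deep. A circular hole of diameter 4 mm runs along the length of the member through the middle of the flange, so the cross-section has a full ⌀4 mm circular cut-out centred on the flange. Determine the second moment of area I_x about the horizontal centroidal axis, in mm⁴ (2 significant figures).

I_x ≈ 1.2 × 10⁷ mm⁴

Decompose the section into non-overlapping parts with the origin at the bottom-left of its bounding rectangle.
Flange: 150 × 22, A = 3 300 mm², y = 181 mm, Ī = 133 100 mm⁴.
Web: 8 × 170, A = 1 360 mm², y = 85 mm, Ī = 3 275 333 mm⁴.
Hole (subtracted): ⌀4, A = 12.57 mm², y = 181 mm, Ī = 12.57 mm⁴.
Centroid: ȳ = ΣA·y / ΣA = 152.9 mm.
Transfer each piece to the horizontal centroidal axis using Ī + A·d² with d = y − 152.9:
  flange: d = 28.09 mm → contributes +2 737 501 mm⁴
  web: d = -67.91 mm → contributes +9 546 798 mm⁴
  hole: d = 28.09 mm → contributes −9 930 mm⁴
Total I = 12 274 369 mm⁴.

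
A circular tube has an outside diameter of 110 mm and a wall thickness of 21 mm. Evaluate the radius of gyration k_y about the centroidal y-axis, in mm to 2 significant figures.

k_y ≈ 32 mm

Treat the section as a set of non-overlapping primitives; coordinates are from the bounding-box lower-left.
Outer circle: ⌀110, A = 9 503 mm², x = 55 mm, Ī = 7 186 884 mm⁴.
Bore (subtracted): ⌀68, A = 3 632 mm², x = 55 mm, Ī = 1 049 556 mm⁴.
By symmetry the centroid is at mid-width, x̄ = 55 mm.
All pieces are centred on the centroidal y-axis, so I = ΣĪ (holes subtracted) = 6 137 328 mm⁴.
Radius of gyration: k = √(I/A) = √(6 137 328 / 5 872) = 32.33 mm.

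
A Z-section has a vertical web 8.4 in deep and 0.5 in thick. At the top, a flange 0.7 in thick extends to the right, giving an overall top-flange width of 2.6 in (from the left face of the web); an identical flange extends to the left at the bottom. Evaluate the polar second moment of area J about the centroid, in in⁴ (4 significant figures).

J ≈ 74.53 in⁴

Decompose the section into non-overlapping parts with the origin at the bottom-left of its bounding rectangle.
Web: 0.5 × 8.4, A = 4.2 in², y = 4.2 in, Ī = 24.696 in⁴.
Top flange (beyond web): 2.1 × 0.7, A = 1.47 in², y = 8.05 in, Ī = 0.060025 in⁴.
Bottom flange (beyond web): 2.1 × 0.7, A = 1.47 in², y = 0.35 in, Ī = 0.060025 in⁴.
Centroid: ȳ = ΣA·y / ΣA = 4.2 in.
Transfer each piece to the centroidal x-axis using Ī + A·d² with d = y − 4.2:
  web: d = 0 in → contributes +24.696 in⁴
  top flange (beyond web): d = 3.85 in → contributes +21.8491 in⁴
  bottom flange (beyond web): d = -3.85 in → contributes +21.8491 in⁴
Total I = 68.3942 in⁴.
For the y-axis: x̄ = 2.35 in.
Repeating about the centroidal y-axis gives I_y = 6.13655 in⁴.
Polar second moment: J = I_x + I_y = 74.5308 in⁴.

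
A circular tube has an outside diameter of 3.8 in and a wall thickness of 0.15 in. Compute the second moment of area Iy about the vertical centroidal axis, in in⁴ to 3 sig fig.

Iy ≈ 2.87 in⁴

Break the section into simple shapes (no overlaps), measuring from the bottom-left corner of the bounding box.
Outer circle: ⌀3.8, A = 11.341 in², x = 1.9 in, Ī = 10.235 in⁴.
Bore (subtracted): ⌀3.5, A = 9.6211 in², x = 1.9 in, Ī = 7.3662 in⁴.
By symmetry the centroid is at mid-width, x̄ = 1.9 in.
All pieces are centred on the vertical centroidal axis, so I = ΣĪ (holes subtracted) = 2.8692 in⁴.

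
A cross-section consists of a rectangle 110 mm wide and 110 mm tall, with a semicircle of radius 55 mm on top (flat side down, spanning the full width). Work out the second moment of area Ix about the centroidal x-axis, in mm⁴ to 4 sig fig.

Ix ≈ 3.415 × 10⁷ mm⁴

Treat the section as a set of non-overlapping primitives; coordinates are from the bounding-box lower-left.
Rectangular body: 110 × 110, A = 12 100 mm², y = 55 mm, Ī = 12 200 833 mm⁴.
Semicircular cap: semicircle r = 55, A = 4751.66 mm², y = 133.343 mm, Ī = 1 004 345 mm⁴.
Centroid: ȳ = ΣA·y / ΣA = 77.0903 mm.
Transfer each piece to the centroidal x-axis using Ī + A·d² with d = y − 77.0903:
  rectangular body: d = -22.0903 mm → contributes +18 105 398 mm⁴
  semicircular cap: d = 56.2524 mm → contributes +16 040 196 mm⁴
Total I = 34 145 595 mm⁴.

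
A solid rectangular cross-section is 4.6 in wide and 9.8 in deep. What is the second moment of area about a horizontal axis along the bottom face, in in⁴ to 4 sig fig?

The section: 4.6 × 9.8, A = 45.08 in², y = 4.9 in, Ī = 360.79 in⁴.
Transfer it to the bottom edge using Ī + A·d² with d = y − 0:
  the section: d = 4.9 in → contributes +1443.16 in⁴
Total I = 1443.16 in⁴.

I_base ≈ 1443 in⁴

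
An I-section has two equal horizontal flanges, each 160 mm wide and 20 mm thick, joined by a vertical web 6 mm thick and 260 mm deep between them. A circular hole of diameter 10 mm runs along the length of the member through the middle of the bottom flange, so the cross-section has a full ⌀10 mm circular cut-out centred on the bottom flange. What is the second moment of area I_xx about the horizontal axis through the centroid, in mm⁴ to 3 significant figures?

Decompose the section into non-overlapping parts with the origin at the bottom-left of its bounding rectangle.
Bottom flange: 160 × 20, A = 3 200 mm², y = 10 mm, Ī = 106 667 mm⁴.
Web: 6 × 260, A = 1 560 mm², y = 150 mm, Ī = 8 788 000 mm⁴.
Top flange: 160 × 20, A = 3 200 mm², y = 290 mm, Ī = 106 667 mm⁴.
Hole (subtracted): ⌀10, A = 78.54 mm², y = 10 mm, Ī = 490.87 mm⁴.
Centroid: ȳ = ΣA·y / ΣA = 151.4 mm.
Transfer each piece to the horizontal axis through the centroid using Ī + A·d² with d = y − 151.4:
  bottom flange: d = -141.4 mm → contributes +64 082 922 mm⁴
  web: d = -1.3951 mm → contributes +8 791 036 mm⁴
  top flange: d = 138.6 mm → contributes +61 582 868 mm⁴
  hole: d = -141.4 mm → contributes −1 570 704 mm⁴
Total I = 132 886 122 mm⁴.

I_xx ≈ 1.33 × 10⁸ mm⁴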